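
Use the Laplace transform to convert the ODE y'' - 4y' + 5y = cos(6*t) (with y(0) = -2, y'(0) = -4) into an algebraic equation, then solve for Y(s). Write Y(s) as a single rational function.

Y(s) = (-2*s^3 + 4*s^2 - 71*s + 144)/(s^4 - 4*s^3 + 41*s^2 - 144*s + 180)

Laplace-transform each side.
With L{y''} = s^2 Y - s·y(0) - y'(0) and L{y'} = sY - y(0), with y(0) = -2, y'(0) = -4: the LHS transforms to (s^2 - 4*s + 5)Y - (-2*s + 4).
The right side is L{cos(6*t)} = s/(s^2 + 36).
So (s^2 - 4*s + 5)Y = s/(s^2 + 36) + (-2*s + 4).
Divide through and combine into a single rational function.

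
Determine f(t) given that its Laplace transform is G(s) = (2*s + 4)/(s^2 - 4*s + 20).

Complete the square in the denominator: s^2 - 4*s + 20 = (s - 2)^2 + 4^2.
Split the numerator to match: 2*s + 4 = 2·(s - 2) + 2·4.
Invert each term: 2·(s - 2)/((s - 2)^2 + 16) ↔ 2e^(2t)cos(4t); 2·4/((s - 2)^2 + 16) ↔ 2e^(2t)sin(4t).

f(t) = 2*exp(2*t)*sin(4*t) + 2*exp(2*t)*cos(4*t)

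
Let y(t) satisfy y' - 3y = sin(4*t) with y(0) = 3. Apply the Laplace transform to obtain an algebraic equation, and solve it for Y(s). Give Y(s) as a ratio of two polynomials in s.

Apply the Laplace transform to the equation.
With L{y'} = sY - y(0) = sY - 3: the LHS transforms to (s - 3)Y - (3).
The right side is L{sin(4*t)} = 4/(s^2 + 16).
So (s - 3)Y = 4/(s^2 + 16) + (3).
Isolate Y and clear denominators.

Y(s) = (3*s^2 + 52)/(s^3 - 3*s^2 + 16*s - 48)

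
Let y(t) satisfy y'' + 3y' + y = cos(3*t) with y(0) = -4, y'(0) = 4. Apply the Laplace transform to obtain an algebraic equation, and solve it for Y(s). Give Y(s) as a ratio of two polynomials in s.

Y(s) = (-4*s^3 - 8*s^2 - 35*s - 72)/(s^4 + 3*s^3 + 10*s^2 + 27*s + 9)

Apply the Laplace transform to the equation.
The derivative rules (L{y''} = s^2 Y - s·y(0) - y'(0) and L{y'} = sY - y(0), with y(0) = -4, y'(0) = 4) turn the left side into (s^2 + 3*s + 1)Y - (-4*s - 8).
The right side is L{cos(3*t)} = s/(s^2 + 9).
So (s^2 + 3*s + 1)Y = s/(s^2 + 9) + (-4*s - 8).
Divide through and combine into a single rational function.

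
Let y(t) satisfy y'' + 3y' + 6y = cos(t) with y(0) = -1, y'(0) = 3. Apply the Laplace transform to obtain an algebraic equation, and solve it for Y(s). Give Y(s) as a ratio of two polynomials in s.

Take the Laplace transform of both sides.
With L{y''} = s^2 Y - s·y(0) - y'(0) and L{y'} = sY - y(0), with y(0) = -1, y'(0) = 3: the LHS transforms to (s^2 + 3*s + 6)Y - (-s).
The right side is L{cos(t)} = s/(s^2 + 1).
So (s^2 + 3*s + 6)Y = s/(s^2 + 1) + (-s).
Isolate Y and clear denominators.

Y(s) = -s^3/(s^4 + 3*s^3 + 7*s^2 + 3*s + 6)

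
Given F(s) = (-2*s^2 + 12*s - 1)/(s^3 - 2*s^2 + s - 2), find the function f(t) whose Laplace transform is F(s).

Factor the denominator: s^3 - 2*s^2 + s - 2 = (s - 2)*(s^2 + 1).
Partial fraction decomposition gives [3/(s - 2)] + [-5*s/(s^2 + 1)] + [2/(s^2 + 1)].
Invert each term: 3/(s - 2) ↔ 3e^(2t); -5·s/(s^2 + 1) ↔ -5cos(t); 2·1/(s^2 + 1) ↔ 2sin(t).

f(t) = 3*exp(2*t) + 2*sin(t) - 5*cos(t)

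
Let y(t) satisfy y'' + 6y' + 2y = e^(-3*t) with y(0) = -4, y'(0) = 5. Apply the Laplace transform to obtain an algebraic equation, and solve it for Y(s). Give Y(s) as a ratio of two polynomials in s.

Transform both sides with L{·}.
Using L{y''} = s^2 Y - s·y(0) - y'(0) and L{y'} = sY - y(0), with y(0) = -4, y'(0) = 5, the left side becomes (s^2 + 6*s + 2)Y - (-4*s - 19).
The right side is L{e^(-3*t)} = 1/(s + 3).
So (s^2 + 6*s + 2)Y = 1/(s + 3) + (-4*s - 19).
Solve for Y(s) and write it as one ratio of polynomials.

Y(s) = (-4*s^2 - 31*s - 56)/(s^3 + 9*s^2 + 20*s + 6)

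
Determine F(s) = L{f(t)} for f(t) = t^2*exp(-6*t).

F(s) = 2/(s + 6)^3

L{e^(-6t)} = 1/(s + 6).
Then apply L{t^2·g(t)} = (-1)^2 d^2/ds^2[G(s)] with G(s) = 1/(s + 6):
differentiating 2 times and applying the sign gives 2/(s + 6)^3.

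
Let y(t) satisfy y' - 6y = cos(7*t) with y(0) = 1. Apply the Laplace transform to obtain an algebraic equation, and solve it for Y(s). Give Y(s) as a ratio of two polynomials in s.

Y(s) = (s^2 + s + 49)/(s^3 - 6*s^2 + 49*s - 294)

Laplace-transform each side.
Using L{y'} = sY - y(0) = sY - 1, the left side becomes (s - 6)Y - (1).
The right side is L{cos(7*t)} = s/(s^2 + 49).
So (s - 6)Y = s/(s^2 + 49) + (1).
Divide through and combine into a single rational function.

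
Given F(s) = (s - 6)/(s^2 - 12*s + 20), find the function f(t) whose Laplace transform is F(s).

Rewrite the denominator: s^2 - 12*s + 20 = (s - 6)^2 - 16.
The form in (s - 6) signals a first-shifting-theorem factor e^(6t).
Since L{cosh(4t)} = s/(s^2 - 16), the inverse is e^(6*t)*cosh(4*t).

f(t) = exp(6*t)*cosh(4*t)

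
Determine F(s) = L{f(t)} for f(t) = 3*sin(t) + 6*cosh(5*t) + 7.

F(s) = 6*s/(s^2 - 25) + 3/(s^2 + 1) + 7/s

The transform is linear, so treat each term independently.
L{7} = 7/s; (6)·[L{cosh(5t)} = s/(s^2 - 25)]; (3)·[L{sin(t)} = 1/(s^2 + 1)].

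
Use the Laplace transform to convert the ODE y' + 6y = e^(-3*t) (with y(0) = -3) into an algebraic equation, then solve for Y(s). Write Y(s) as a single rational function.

Y(s) = (-3*s - 8)/(s^2 + 9*s + 18)

Take the Laplace transform of both sides.
The derivative rules (L{y'} = sY - y(0) = sY - (-3)) turn the left side into (s + 6)Y - (-3).
The right side is L{e^(-3*t)} = 1/(s + 3).
So (s + 6)Y = 1/(s + 3) + (-3).
Isolate Y and clear denominators.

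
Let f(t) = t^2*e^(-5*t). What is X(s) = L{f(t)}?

L{e^(-5t)} = 1/(s + 5).
Then apply L{t^2·g(t)} = (-1)^2 d^2/ds^2[G(s)] with G(s) = 1/(s + 5):
differentiating 2 times and applying the sign gives 2/(s + 5)^3.

X(s) = 2/(s + 5)^3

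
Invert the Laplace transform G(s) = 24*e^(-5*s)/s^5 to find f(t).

The factor e^(-5s) signals a time shift by c = 5 (second shifting theorem).
L{t^4} = 4!/s^5 = 24/s^5, so L^-1{24/s^5} = t^4.
Hence the inverse is u(t - 5) times that function evaluated at t - 5.

f(t) = Heaviside(t - 5)*((t - 5)^4)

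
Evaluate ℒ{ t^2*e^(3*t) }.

L{e^(3t)} = 1/(s - 3).
Then apply L{t^2·g(t)} = (-1)^2 d^2/ds^2[G(s)] with G(s) = 1/(s - 3):
differentiating 2 times and applying the sign gives 2/(s - 3)^3.

2/(s - 3)^3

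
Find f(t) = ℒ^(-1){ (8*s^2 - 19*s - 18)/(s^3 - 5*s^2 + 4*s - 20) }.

Factor the denominator: s^3 - 5*s^2 + 4*s - 20 = (s - 5)*(s^2 + 4).
Partial fraction decomposition gives [3/(s - 5)] + [5*s/(s^2 + 4)] + [6/(s^2 + 4)].
Invert each term: 3/(s - 5) ↔ 3e^(5t); 5·s/(s^2 + 4) ↔ 5cos(2t); 3·2/(s^2 + 4) ↔ 3sin(2t).

f(t) = 3*exp(5*t) + 3*sin(2*t) + 5*cos(2*t)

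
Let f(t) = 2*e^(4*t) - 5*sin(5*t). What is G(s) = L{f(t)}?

G(s) = -25/(s^2 + 25) + 2/(s - 4)

Apply the Laplace transform termwise.
(2)·[L{e^(4t)} = 1/(s - 4)]; (-5)·[L{sin(5t)} = 5/(s^2 + 25)].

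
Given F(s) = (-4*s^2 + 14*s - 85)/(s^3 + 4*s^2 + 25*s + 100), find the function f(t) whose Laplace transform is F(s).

Factor the denominator: s^3 + 4*s^2 + 25*s + 100 = (s + 4)*(s^2 + 25).
Partial fraction decomposition gives [-5/(s + 4)] + [s/(s^2 + 25)] + [10/(s^2 + 25)].
Invert each term: -5/(s + 4) ↔ -5e^(-4t); 1·s/(s^2 + 25) ↔ cos(5t); 2·5/(s^2 + 25) ↔ 2sin(5t).

f(t) = 2*sin(5*t) + cos(5*t) - 5*exp(-4*t)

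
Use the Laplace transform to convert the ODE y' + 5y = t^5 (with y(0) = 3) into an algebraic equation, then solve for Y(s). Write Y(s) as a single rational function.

Y(s) = (3*s^6 + 120)/(s^7 + 5*s^6)

Laplace-transform each side.
Using L{y'} = sY - y(0) = sY - 3, the left side becomes (s + 5)Y - (3).
The right side is L{t^5} = 120/s^6.
So (s + 5)Y = 120/s^6 + (3).
Isolate Y and clear denominators.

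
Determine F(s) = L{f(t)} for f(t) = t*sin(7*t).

F(s) = 14*s/(s^2 + 49)^2

L{sin(7t)} = 7/(s^2 + 49).
Then apply L{t·g(t)} = -d/ds[G(s)] with G(s) = 7/(s^2 + 49):
differentiating 1 time and applying the sign gives 14*s/(s^2 + 49)^2.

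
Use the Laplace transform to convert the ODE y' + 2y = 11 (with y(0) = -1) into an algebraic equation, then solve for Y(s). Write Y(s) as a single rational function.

Y(s) = (-s + 11)/(s^2 + 2*s)

Transform both sides with L{·}.
With L{y'} = sY - y(0) = sY - (-1): the LHS transforms to (s + 2)Y - (-1).
The right side is L{11} = 11/s.
So (s + 2)Y = 11/s + (-1).
Solve for Y(s) and write it as one ratio of polynomials.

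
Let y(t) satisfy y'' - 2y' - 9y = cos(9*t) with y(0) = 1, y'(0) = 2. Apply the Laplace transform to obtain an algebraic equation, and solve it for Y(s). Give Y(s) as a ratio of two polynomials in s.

Y(s) = (s^3 + 82*s)/(s^4 - 2*s^3 + 72*s^2 - 162*s - 729)

Laplace-transform each side.
With L{y''} = s^2 Y - s·y(0) - y'(0) and L{y'} = sY - y(0), with y(0) = 1, y'(0) = 2: the LHS transforms to (s^2 - 2*s - 9)Y - (s).
The right side is L{cos(9*t)} = s/(s^2 + 81).
So (s^2 - 2*s - 9)Y = s/(s^2 + 81) + (s).
Divide through and combine into a single rational function.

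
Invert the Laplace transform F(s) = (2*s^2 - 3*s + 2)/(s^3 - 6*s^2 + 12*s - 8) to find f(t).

Factor the denominator: s^3 - 6*s^2 + 12*s - 8 = (s - 2)^3.
Partial fraction decomposition gives [2/(s - 2)] + [5/(s - 2)^2] + [4/(s - 2)^3].
Invert each term: 2/(s - 2) ↔ 2e^(2t); 5/(s - 2)^2 ↔ 5t·e^(2t); 4/(s - 2)^3 ↔ (2)t^2·e^(2t).

f(t) = 2*t^2*exp(2*t) + 5*t*exp(2*t) + 2*exp(2*t)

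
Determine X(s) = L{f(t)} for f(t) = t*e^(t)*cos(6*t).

X(s) = (s - 7)*(s + 5)/(s^2 - 2*s + 37)^2

L{cos(6t)} = s/(s^2 + 36).
Multiplying by e^(t) shifts s → s - 1, so L{e^(t)*cos(6*t)} = (s - 1)/((s - 1)^2 + 36).
Then apply L{t·g(t)} = -d/ds[G(s)] with G(s) = (s - 1)/((s - 1)^2 + 36):
differentiating 1 time and applying the sign gives (s - 7)*(s + 5)/(s^2 - 2*s + 37)^2.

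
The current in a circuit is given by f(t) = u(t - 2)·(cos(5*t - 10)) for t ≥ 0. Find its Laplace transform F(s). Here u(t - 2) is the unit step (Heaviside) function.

F(s) = s*exp(-2*s)/(s^2 + 25)

By the second shifting theorem, L{u(t - c)·g(t - c)} = e^(-cs)·G(s) with c = 2 and G(s) = L{g(t)}.
L{cos(5t)} = s/(s^2 + 25).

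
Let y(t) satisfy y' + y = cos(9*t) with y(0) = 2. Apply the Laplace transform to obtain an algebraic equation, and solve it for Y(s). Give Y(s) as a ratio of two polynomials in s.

Y(s) = (2*s^2 + s + 162)/(s^3 + s^2 + 81*s + 81)

Transform both sides with L{·}.
With L{y'} = sY - y(0) = sY - 2: the LHS transforms to (s + 1)Y - (2).
The right side is L{cos(9*t)} = s/(s^2 + 81).
So (s + 1)Y = s/(s^2 + 81) + (2).
Solve for Y(s) and write it as one ratio of polynomials.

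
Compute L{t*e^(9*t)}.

(s - 9)^(-2)

L{e^(9t)} = 1/(s - 9).
Then apply L{t·g(t)} = -d/ds[G(s)] with G(s) = 1/(s - 9):
differentiating 1 time and applying the sign gives (s - 9)^(-2).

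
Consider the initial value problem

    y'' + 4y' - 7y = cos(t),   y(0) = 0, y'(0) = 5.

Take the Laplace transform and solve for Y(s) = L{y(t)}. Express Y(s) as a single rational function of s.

Transform both sides with L{·}.
With L{y''} = s^2 Y - s·y(0) - y'(0) and L{y'} = sY - y(0), with y(0) = 0, y'(0) = 5: the LHS transforms to (s^2 + 4*s - 7)Y - (5).
The right side is L{cos(t)} = s/(s^2 + 1).
So (s^2 + 4*s - 7)Y = s/(s^2 + 1) + (5).
Isolate Y and clear denominators.

Y(s) = (5*s^2 + s + 5)/(s^4 + 4*s^3 - 6*s^2 + 4*s - 7)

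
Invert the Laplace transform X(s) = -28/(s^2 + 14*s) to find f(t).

f(t) = -4*exp(-7*t)*sinh(7*t)

Rewrite the denominator: s^2 + 14*s = (s + 7)^2 - 49.
The form in (s + 7) signals a first-shifting-theorem factor e^(-7t).
Since L{sinh(7t)} = 7/(s^2 - 49), the inverse is exp(-7*t)*sinh(7*t), scaled by -4.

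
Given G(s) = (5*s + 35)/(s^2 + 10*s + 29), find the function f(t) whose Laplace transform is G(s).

Complete the square in the denominator: s^2 + 10*s + 29 = (s + 5)^2 + 2^2.
Split the numerator to match: 5*s + 35 = 5·(s + 5) + 5·2.
Invert each term: 5·(s + 5)/((s + 5)^2 + 4) ↔ 5e^(-5t)cos(2t); 5·2/((s + 5)^2 + 4) ↔ 5e^(-5t)sin(2t).

f(t) = 5*exp(-5*t)*sin(2*t) + 5*exp(-5*t)*cos(2*t)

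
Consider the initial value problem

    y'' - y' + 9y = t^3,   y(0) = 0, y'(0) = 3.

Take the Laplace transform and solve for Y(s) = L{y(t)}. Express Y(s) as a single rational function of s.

Y(s) = (3*s^4 + 6)/(s^6 - s^5 + 9*s^4)

Laplace-transform each side.
Using L{y''} = s^2 Y - s·y(0) - y'(0) and L{y'} = sY - y(0), with y(0) = 0, y'(0) = 3, the left side becomes (s^2 - s + 9)Y - (3).
The right side is L{t^3} = 6/s^4.
So (s^2 - s + 9)Y = 6/s^4 + (3).
Divide through and combine into a single rational function.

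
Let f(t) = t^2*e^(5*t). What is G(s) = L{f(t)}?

L{e^(5t)} = 1/(s - 5).
Then apply L{t^2·g(t)} = (-1)^2 d^2/ds^2[H(s)] with H(s) = 1/(s - 5):
differentiating 2 times and applying the sign gives 2/(s - 5)^3.

G(s) = 2/(s - 5)^3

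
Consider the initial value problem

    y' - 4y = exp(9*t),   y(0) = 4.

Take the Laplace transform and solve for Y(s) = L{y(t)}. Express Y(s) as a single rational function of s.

Y(s) = (4*s - 35)/(s^2 - 13*s + 36)

Take the Laplace transform of both sides.
With L{y'} = sY - y(0) = sY - 4: the LHS transforms to (s - 4)Y - (4).
The right side is L{exp(9*t)} = 1/(s - 9).
So (s - 4)Y = 1/(s - 9) + (4).
Divide through and combine into a single rational function.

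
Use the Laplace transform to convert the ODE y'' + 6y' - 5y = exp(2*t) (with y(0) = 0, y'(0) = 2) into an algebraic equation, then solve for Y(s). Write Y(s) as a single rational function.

Y(s) = (2*s - 3)/(s^3 + 4*s^2 - 17*s + 10)

Transform both sides with L{·}.
With L{y''} = s^2 Y - s·y(0) - y'(0) and L{y'} = sY - y(0), with y(0) = 0, y'(0) = 2: the LHS transforms to (s^2 + 6*s - 5)Y - (2).
The right side is L{exp(2*t)} = 1/(s - 2).
So (s^2 + 6*s - 5)Y = 1/(s - 2) + (2).
Divide through and combine into a single rational function.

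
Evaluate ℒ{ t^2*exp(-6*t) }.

L{e^(-6t)} = 1/(s + 6).
Then apply L{t^2·g(t)} = (-1)^2 d^2/ds^2[G(s)] with G(s) = 1/(s + 6):
differentiating 2 times and applying the sign gives 2/(s + 6)^3.

2/(s + 6)^3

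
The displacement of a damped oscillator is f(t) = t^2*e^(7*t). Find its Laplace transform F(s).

F(s) = 2/(s - 7)^3

L{e^(7t)} = 1/(s - 7).
Then apply L{t^2·g(t)} = (-1)^2 d^2/ds^2[G(s)] with G(s) = 1/(s - 7):
differentiating 2 times and applying the sign gives 2/(s - 7)^3.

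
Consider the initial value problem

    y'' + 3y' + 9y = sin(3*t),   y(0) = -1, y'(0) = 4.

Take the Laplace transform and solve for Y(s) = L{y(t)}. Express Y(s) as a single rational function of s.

Take the Laplace transform of both sides.
Using L{y''} = s^2 Y - s·y(0) - y'(0) and L{y'} = sY - y(0), with y(0) = -1, y'(0) = 4, the left side becomes (s^2 + 3*s + 9)Y - (-s + 1).
The right side is L{sin(3*t)} = 3/(s^2 + 9).
So (s^2 + 3*s + 9)Y = 3/(s^2 + 9) + (-s + 1).
Solve for Y(s) and write it as one ratio of polynomials.

Y(s) = (-s^3 + s^2 - 9*s + 12)/(s^4 + 3*s^3 + 18*s^2 + 27*s + 81)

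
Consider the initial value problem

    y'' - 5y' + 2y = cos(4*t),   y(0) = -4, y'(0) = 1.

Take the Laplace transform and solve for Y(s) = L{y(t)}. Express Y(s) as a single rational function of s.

Y(s) = (-4*s^3 + 21*s^2 - 63*s + 336)/(s^4 - 5*s^3 + 18*s^2 - 80*s + 32)

Laplace-transform each side.
The derivative rules (L{y''} = s^2 Y - s·y(0) - y'(0) and L{y'} = sY - y(0), with y(0) = -4, y'(0) = 1) turn the left side into (s^2 - 5*s + 2)Y - (-4*s + 21).
The right side is L{cos(4*t)} = s/(s^2 + 16).
So (s^2 - 5*s + 2)Y = s/(s^2 + 16) + (-4*s + 21).
Isolate Y and clear denominators.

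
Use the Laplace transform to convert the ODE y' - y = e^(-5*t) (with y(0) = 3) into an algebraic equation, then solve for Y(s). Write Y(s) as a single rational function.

Y(s) = (3*s + 16)/(s^2 + 4*s - 5)

Take the Laplace transform of both sides.
The derivative rules (L{y'} = sY - y(0) = sY - 3) turn the left side into (s - 1)Y - (3).
The right side is L{e^(-5*t)} = 1/(s + 5).
So (s - 1)Y = 1/(s + 5) + (3).
Isolate Y and clear denominators.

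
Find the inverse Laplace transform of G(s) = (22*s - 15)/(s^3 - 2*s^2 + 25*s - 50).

Factor the denominator: s^3 - 2*s^2 + 25*s - 50 = (s - 2)*(s^2 + 25).
Partial fraction decomposition gives [1/(s - 2)] + [-s/(s^2 + 25)] + [20/(s^2 + 25)].
Invert each term: 1/(s - 2) ↔ e^(2t); -1·s/(s^2 + 25) ↔ -cos(5t); 4·5/(s^2 + 25) ↔ 4sin(5t).

exp(2*t) + 4*sin(5*t) - cos(5*t)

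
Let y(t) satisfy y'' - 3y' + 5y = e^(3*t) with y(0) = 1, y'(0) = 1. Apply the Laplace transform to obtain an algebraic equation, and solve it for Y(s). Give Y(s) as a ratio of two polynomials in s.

Apply the Laplace transform to the equation.
The derivative rules (L{y''} = s^2 Y - s·y(0) - y'(0) and L{y'} = sY - y(0), with y(0) = 1, y'(0) = 1) turn the left side into (s^2 - 3*s + 5)Y - (s - 2).
The right side is L{e^(3*t)} = 1/(s - 3).
So (s^2 - 3*s + 5)Y = 1/(s - 3) + (s - 2).
Isolate Y and clear denominators.

Y(s) = (s^2 - 5*s + 7)/(s^3 - 6*s^2 + 14*s - 15)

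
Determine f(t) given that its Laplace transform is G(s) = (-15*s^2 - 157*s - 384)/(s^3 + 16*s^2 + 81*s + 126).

f(t) = -4*exp(-3*t) - 6*exp(-6*t) - 5*exp(-7*t)

Factor the denominator: s^3 + 16*s^2 + 81*s + 126 = (s + 3)*(s + 6)*(s + 7).
Partial fraction decomposition gives [-4/(s + 3)] + [-5/(s + 7)] + [-6/(s + 6)].
Invert each term: -4/(s + 3) ↔ -4e^(-3t); -5/(s + 7) ↔ -5e^(-7t); -6/(s + 6) ↔ -6e^(-6t).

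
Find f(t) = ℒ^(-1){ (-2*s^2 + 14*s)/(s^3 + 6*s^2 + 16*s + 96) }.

f(t) = 2*sin(4*t) + cos(4*t) - 3*exp(-6*t)

Factor the denominator: s^3 + 6*s^2 + 16*s + 96 = (s + 6)*(s^2 + 16).
Partial fraction decomposition gives [-3/(s + 6)] + [s/(s^2 + 16)] + [8/(s^2 + 16)].
Invert each term: -3/(s + 6) ↔ -3e^(-6t); 1·s/(s^2 + 16) ↔ cos(4t); 2·4/(s^2 + 16) ↔ 2sin(4t).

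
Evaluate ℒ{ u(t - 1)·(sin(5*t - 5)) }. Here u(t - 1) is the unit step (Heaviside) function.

By the second shifting theorem, L{u(t - c)·g(t - c)} = e^(-cs)·G(s) with c = 1 and G(s) = L{g(t)}.
L{sin(5t)} = 5/(s^2 + 25).

5*exp(-s)/(s^2 + 25)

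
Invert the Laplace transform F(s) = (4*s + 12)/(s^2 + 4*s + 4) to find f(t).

f(t) = 4*t*exp(-2*t) + 4*exp(-2*t)

Factor the denominator: s^2 + 4*s + 4 = (s + 2)^2.
Partial fraction decomposition gives [4/(s + 2)] + [4/(s + 2)^2].
Invert each term: 4/(s + 2) ↔ 4e^(-2t); 4/(s + 2)^2 ↔ 4t·e^(-2t).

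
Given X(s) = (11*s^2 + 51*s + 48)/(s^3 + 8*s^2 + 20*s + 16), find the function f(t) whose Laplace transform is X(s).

f(t) = -5*t*exp(-2*t) + 6*exp(-2*t) + 5*exp(-4*t)

Factor the denominator: s^3 + 8*s^2 + 20*s + 16 = (s + 2)^2*(s + 4).
Partial fraction decomposition gives [6/(s + 2)] + [-5/(s + 2)^2] + [5/(s + 4)].
Invert each term: 6/(s + 2) ↔ 6e^(-2t); -5/(s + 2)^2 ↔ -5t·e^(-2t); 5/(s + 4) ↔ 5e^(-4t).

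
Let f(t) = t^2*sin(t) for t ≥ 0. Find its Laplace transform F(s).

F(s) = 2*(3*s^2 - 1)/(s^2 + 1)^3

L{sin(t)} = 1/(s^2 + 1).
Then apply L{t^2·g(t)} = (-1)^2 d^2/ds^2[G(s)] with G(s) = 1/(s^2 + 1):
differentiating 2 times and applying the sign gives 2*(3*s^2 - 1)/(s^2 + 1)^3.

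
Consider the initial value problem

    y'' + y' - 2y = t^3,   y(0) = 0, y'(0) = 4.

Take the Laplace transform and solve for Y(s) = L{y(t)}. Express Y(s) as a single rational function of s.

Take the Laplace transform of both sides.
Using L{y''} = s^2 Y - s·y(0) - y'(0) and L{y'} = sY - y(0), with y(0) = 0, y'(0) = 4, the left side becomes (s^2 + s - 2)Y - (4).
The right side is L{t^3} = 6/s^4.
So (s^2 + s - 2)Y = 6/s^4 + (4).
Isolate Y and clear denominators.

Y(s) = (4*s^4 + 6)/(s^6 + s^5 - 2*s^4)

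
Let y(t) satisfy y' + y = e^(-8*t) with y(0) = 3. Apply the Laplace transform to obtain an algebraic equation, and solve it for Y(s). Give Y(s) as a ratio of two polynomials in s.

Y(s) = (3*s + 25)/(s^2 + 9*s + 8)

Take the Laplace transform of both sides.
Using L{y'} = sY - y(0) = sY - 3, the left side becomes (s + 1)Y - (3).
The right side is L{e^(-8*t)} = 1/(s + 8).
So (s + 1)Y = 1/(s + 8) + (3).
Solve for Y(s) and write it as one ratio of polynomials.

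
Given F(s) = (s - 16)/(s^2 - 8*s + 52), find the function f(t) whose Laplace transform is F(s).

f(t) = -2*exp(4*t)*sin(6*t) + exp(4*t)*cos(6*t)

Complete the square in the denominator: s^2 - 8*s + 52 = (s - 4)^2 + 6^2.
Split the numerator to match: s - 16 = 1·(s - 4) - 2·6.
Invert each term: 1·(s - 4)/((s - 4)^2 + 36) ↔ e^(4t)cos(6t); -2·6/((s - 4)^2 + 36) ↔ -2e^(4t)sin(6t).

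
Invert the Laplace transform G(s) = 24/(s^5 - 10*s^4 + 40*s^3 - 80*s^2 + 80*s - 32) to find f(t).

Rewrite the denominator: s^5 - 10*s^4 + 40*s^3 - 80*s^2 + 80*s - 32 = (s - 2)^5.
The form in (s - 2) signals a first-shifting-theorem factor e^(2t).
Since L{t^4} = 4!/s^5 = 24/s^5, the inverse is t^4*exp(2*t).

f(t) = t^4*exp(2*t)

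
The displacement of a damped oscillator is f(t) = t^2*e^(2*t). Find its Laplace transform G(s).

G(s) = 2/(s - 2)^3

L{e^(2t)} = 1/(s - 2).
Then apply L{t^2·g(t)} = (-1)^2 d^2/ds^2[H(s)] with H(s) = 1/(s - 2):
differentiating 2 times and applying the sign gives 2/(s - 2)^3.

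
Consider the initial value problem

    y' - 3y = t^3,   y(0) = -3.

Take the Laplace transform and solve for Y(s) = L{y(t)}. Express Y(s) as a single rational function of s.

Y(s) = (-3*s^4 + 6)/(s^5 - 3*s^4)

Transform both sides with L{·}.
The derivative rules (L{y'} = sY - y(0) = sY - (-3)) turn the left side into (s - 3)Y - (-3).
The right side is L{t^3} = 6/s^4.
So (s - 3)Y = 6/s^4 + (-3).
Solve for Y(s) and write it as one ratio of polynomials.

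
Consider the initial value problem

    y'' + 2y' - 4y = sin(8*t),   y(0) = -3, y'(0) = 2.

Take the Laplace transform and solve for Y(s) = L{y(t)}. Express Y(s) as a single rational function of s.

Y(s) = (-3*s^3 - 4*s^2 - 192*s - 248)/(s^4 + 2*s^3 + 60*s^2 + 128*s - 256)

Take the Laplace transform of both sides.
With L{y''} = s^2 Y - s·y(0) - y'(0) and L{y'} = sY - y(0), with y(0) = -3, y'(0) = 2: the LHS transforms to (s^2 + 2*s - 4)Y - (-3*s - 4).
The right side is L{sin(8*t)} = 8/(s^2 + 64).
So (s^2 + 2*s - 4)Y = 8/(s^2 + 64) + (-3*s - 4).
Solve for Y(s) and write it as one ratio of polynomials.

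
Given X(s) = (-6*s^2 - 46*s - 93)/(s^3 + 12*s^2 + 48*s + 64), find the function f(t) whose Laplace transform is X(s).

f(t) = -5*t^2*exp(-4*t)/2 + 2*t*exp(-4*t) - 6*exp(-4*t)

Factor the denominator: s^3 + 12*s^2 + 48*s + 64 = (s + 4)^3.
Partial fraction decomposition gives [-6/(s + 4)] + [2/(s + 4)^2] + [-5/(s + 4)^3].
Invert each term: -6/(s + 4) ↔ -6e^(-4t); 2/(s + 4)^2 ↔ 2t·e^(-4t); -5/(s + 4)^3 ↔ (-5/2)t^2·e^(-4t).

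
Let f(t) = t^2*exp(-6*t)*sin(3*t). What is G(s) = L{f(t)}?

G(s) = 18*(s^2 + 12*s + 33)/(s^2 + 12*s + 45)^3

L{sin(3t)} = 3/(s^2 + 9).
Multiplying by e^(-6t) shifts s → s + 6, so L{exp(-6*t)*sin(3*t)} = 3/((s + 6)^2 + 9).
Then apply L{t^2·g(t)} = (-1)^2 d^2/ds^2[H(s)] with H(s) = 3/((s + 6)^2 + 9):
differentiating 2 times and applying the sign gives 18*(s^2 + 12*s + 33)/(s^2 + 12*s + 45)^3.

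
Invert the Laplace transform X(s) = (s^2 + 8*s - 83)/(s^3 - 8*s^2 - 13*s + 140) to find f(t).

f(t) = exp(7*t) + exp(5*t) - exp(-4*t)

Factor the denominator: s^3 - 8*s^2 - 13*s + 140 = (s - 7)*(s - 5)*(s + 4).
Partial fraction decomposition gives [1/(s - 5)] + [1/(s - 7)] + [-1/(s + 4)].
Invert each term: 1/(s - 5) ↔ e^(5t); 1/(s - 7) ↔ e^(7t); -1/(s + 4) ↔ -e^(-4t).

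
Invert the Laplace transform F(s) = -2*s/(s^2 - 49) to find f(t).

Since L{cosh(7t)} = s/(s^2 - 49), the inverse is cosh(7*t), scaled by -2.

f(t) = -2*cosh(7*t)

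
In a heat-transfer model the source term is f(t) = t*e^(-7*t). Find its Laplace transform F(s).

L{e^(-7t)} = 1/(s + 7).
Then apply L{t·g(t)} = -d/ds[G(s)] with G(s) = 1/(s + 7):
differentiating 1 time and applying the sign gives (s + 7)^(-2).

F(s) = (s + 7)^(-2)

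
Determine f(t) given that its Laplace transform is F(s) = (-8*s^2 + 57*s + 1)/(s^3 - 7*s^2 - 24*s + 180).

Factor the denominator: s^3 - 7*s^2 - 24*s + 180 = (s - 6)^2*(s + 5).
Partial fraction decomposition gives [-4/(s - 6)] + [5/(s - 6)^2] + [-4/(s + 5)].
Invert each term: -4/(s - 6) ↔ -4e^(6t); 5/(s - 6)^2 ↔ 5t·e^(6t); -4/(s + 5) ↔ -4e^(-5t).

f(t) = 5*t*exp(6*t) - 4*exp(6*t) - 4*exp(-5*t)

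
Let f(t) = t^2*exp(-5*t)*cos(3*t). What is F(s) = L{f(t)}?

F(s) = 2*(s + 5)*(s^2 + 10*s - 2)/(s^2 + 10*s + 34)^3

L{cos(3t)} = s/(s^2 + 9).
Multiplying by e^(-5t) shifts s → s + 5, so L{exp(-5*t)*cos(3*t)} = (s + 5)/((s + 5)^2 + 9).
Then apply L{t^2·g(t)} = (-1)^2 d^2/ds^2[G(s)] with G(s) = (s + 5)/((s + 5)^2 + 9):
differentiating 2 times and applying the sign gives 2*(s + 5)*(s^2 + 10*s - 2)/(s^2 + 10*s + 34)^3.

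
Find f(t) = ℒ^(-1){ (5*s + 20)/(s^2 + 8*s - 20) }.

Rewrite the denominator: s^2 + 8*s - 20 = (s + 4)^2 - 36.
The form in (s + 4) signals a first-shifting-theorem factor e^(-4t).
Since L{cosh(6t)} = s/(s^2 - 36), the inverse is e^(-4*t)*cosh(6*t), scaled by 5.

f(t) = 5*exp(-4*t)*cosh(6*t)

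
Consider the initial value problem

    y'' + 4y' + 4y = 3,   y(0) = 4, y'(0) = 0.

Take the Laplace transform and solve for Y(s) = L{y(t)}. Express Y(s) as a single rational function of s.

Apply the Laplace transform to the equation.
The derivative rules (L{y''} = s^2 Y - s·y(0) - y'(0) and L{y'} = sY - y(0), with y(0) = 4, y'(0) = 0) turn the left side into (s^2 + 4*s + 4)Y - (4*s + 16).
The right side is L{3} = 3/s.
So (s^2 + 4*s + 4)Y = 3/s + (4*s + 16).
Isolate Y and clear denominators.

Y(s) = (4*s^2 + 16*s + 3)/(s^3 + 4*s^2 + 4*s)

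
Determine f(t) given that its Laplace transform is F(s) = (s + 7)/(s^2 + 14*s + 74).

f(t) = exp(-7*t)*cos(5*t)

Rewrite the denominator: s^2 + 14*s + 74 = (s + 7)^2 + 25.
The form in (s + 7) signals a first-shifting-theorem factor e^(-7t).
Since L{cos(5t)} = s/(s^2 + 25), the inverse is exp(-7*t)*cos(5*t).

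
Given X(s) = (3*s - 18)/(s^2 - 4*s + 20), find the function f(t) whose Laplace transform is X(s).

Complete the square in the denominator: s^2 - 4*s + 20 = (s - 2)^2 + 4^2.
Split the numerator to match: 3*s - 18 = 3·(s - 2) - 3·4.
Invert each term: 3·(s - 2)/((s - 2)^2 + 16) ↔ 3e^(2t)cos(4t); -3·4/((s - 2)^2 + 16) ↔ -3e^(2t)sin(4t).

f(t) = -3*exp(2*t)*sin(4*t) + 3*exp(2*t)*cos(4*t)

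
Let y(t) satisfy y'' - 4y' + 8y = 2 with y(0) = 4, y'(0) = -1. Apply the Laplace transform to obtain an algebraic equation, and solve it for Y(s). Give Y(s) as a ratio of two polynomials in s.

Apply the Laplace transform to the equation.
The derivative rules (L{y''} = s^2 Y - s·y(0) - y'(0) and L{y'} = sY - y(0), with y(0) = 4, y'(0) = -1) turn the left side into (s^2 - 4*s + 8)Y - (4*s - 17).
The right side is L{2} = 2/s.
So (s^2 - 4*s + 8)Y = 2/s + (4*s - 17).
Solve for Y(s) and write it as one ratio of polynomials.

Y(s) = (4*s^2 - 17*s + 2)/(s^3 - 4*s^2 + 8*s)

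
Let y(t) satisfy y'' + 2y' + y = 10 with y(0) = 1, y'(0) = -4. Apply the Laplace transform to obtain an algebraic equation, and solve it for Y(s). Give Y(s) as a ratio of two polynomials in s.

Y(s) = (s^2 - 2*s + 10)/(s^3 + 2*s^2 + s)

Apply the Laplace transform to the equation.
Using L{y''} = s^2 Y - s·y(0) - y'(0) and L{y'} = sY - y(0), with y(0) = 1, y'(0) = -4, the left side becomes (s^2 + 2*s + 1)Y - (s - 2).
The right side is L{10} = 10/s.
So (s^2 + 2*s + 1)Y = 10/s + (s - 2).
Divide through and combine into a single rational function.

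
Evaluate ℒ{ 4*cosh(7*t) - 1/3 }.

4*s/(s^2 - 49) - 1/(3*s)

By linearity of the Laplace transform, transform each term separately.
(4)·[L{cosh(7t)} = s/(s^2 - 49)]; L{-1/3} = (-1/3)/s.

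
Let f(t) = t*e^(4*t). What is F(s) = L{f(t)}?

F(s) = (s - 4)^(-2)

L{e^(4t)} = 1/(s - 4).
Then apply L{t·g(t)} = -d/ds[G(s)] with G(s) = 1/(s - 4):
differentiating 1 time and applying the sign gives (s - 4)^(-2).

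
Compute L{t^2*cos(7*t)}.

2*s*(s^2 - 147)/(s^2 + 49)^3

L{cos(7t)} = s/(s^2 + 49).
Then apply L{t^2·g(t)} = (-1)^2 d^2/ds^2[G(s)] with G(s) = s/(s^2 + 49):
differentiating 2 times and applying the sign gives 2*s*(s^2 - 147)/(s^2 + 49)^3.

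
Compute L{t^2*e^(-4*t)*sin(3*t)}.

L{sin(3t)} = 3/(s^2 + 9).
Multiplying by e^(-4t) shifts s → s + 4, so L{e^(-4*t)*sin(3*t)} = 3/((s + 4)^2 + 9).
Then apply L{t^2·g(t)} = (-1)^2 d^2/ds^2[G(s)] with G(s) = 3/((s + 4)^2 + 9):
differentiating 2 times and applying the sign gives 18*(s^2 + 8*s + 13)/(s^2 + 8*s + 25)^3.

18*(s^2 + 8*s + 13)/(s^2 + 8*s + 25)^3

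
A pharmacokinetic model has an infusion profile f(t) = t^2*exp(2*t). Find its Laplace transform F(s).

L{e^(2t)} = 1/(s - 2).
Then apply L{t^2·g(t)} = (-1)^2 d^2/ds^2[G(s)] with G(s) = 1/(s - 2):
differentiating 2 times and applying the sign gives 2/(s - 2)^3.

F(s) = 2/(s - 2)^3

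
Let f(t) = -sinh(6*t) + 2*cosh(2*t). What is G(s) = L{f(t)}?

The transform is linear, so treat each term independently.
(-1)·[L{sinh(6t)} = 6/(s^2 - 36)]; (2)·[L{cosh(2t)} = s/(s^2 - 4)].

G(s) = 2*s/(s^2 - 4) - 6/(s^2 - 36)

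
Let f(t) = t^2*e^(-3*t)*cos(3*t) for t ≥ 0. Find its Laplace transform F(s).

L{cos(3t)} = s/(s^2 + 9).
Multiplying by e^(-3t) shifts s → s + 3, so L{e^(-3*t)*cos(3*t)} = (s + 3)/((s + 3)^2 + 9).
Then apply L{t^2·g(t)} = (-1)^2 d^2/ds^2[G(s)] with G(s) = (s + 3)/((s + 3)^2 + 9):
differentiating 2 times and applying the sign gives 2*(s + 3)*(s^2 + 6*s - 18)/(s^2 + 6*s + 18)^3.

F(s) = 2*(s + 3)*(s^2 + 6*s - 18)/(s^2 + 6*s + 18)^3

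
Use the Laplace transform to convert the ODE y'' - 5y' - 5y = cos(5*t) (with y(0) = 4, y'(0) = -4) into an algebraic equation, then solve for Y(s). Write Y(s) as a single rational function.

Transform both sides with L{·}.
Using L{y''} = s^2 Y - s·y(0) - y'(0) and L{y'} = sY - y(0), with y(0) = 4, y'(0) = -4, the left side becomes (s^2 - 5*s - 5)Y - (4*s - 24).
The right side is L{cos(5*t)} = s/(s^2 + 25).
So (s^2 - 5*s - 5)Y = s/(s^2 + 25) + (4*s - 24).
Divide through and combine into a single rational function.

Y(s) = (4*s^3 - 24*s^2 + 101*s - 600)/(s^4 - 5*s^3 + 20*s^2 - 125*s - 125)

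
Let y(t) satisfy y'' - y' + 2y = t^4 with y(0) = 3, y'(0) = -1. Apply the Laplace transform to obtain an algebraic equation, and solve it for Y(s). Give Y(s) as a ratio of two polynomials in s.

Y(s) = (3*s^6 - 4*s^5 + 24)/(s^7 - s^6 + 2*s^5)

Take the Laplace transform of both sides.
The derivative rules (L{y''} = s^2 Y - s·y(0) - y'(0) and L{y'} = sY - y(0), with y(0) = 3, y'(0) = -1) turn the left side into (s^2 - s + 2)Y - (3*s - 4).
The right side is L{t^4} = 24/s^5.
So (s^2 - s + 2)Y = 24/s^5 + (3*s - 4).
Divide through and combine into a single rational function.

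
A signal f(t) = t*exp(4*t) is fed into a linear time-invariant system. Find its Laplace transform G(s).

G(s) = (s - 4)^(-2)

L{e^(4t)} = 1/(s - 4).
Then apply L{t·g(t)} = -d/ds[H(s)] with H(s) = 1/(s - 4):
differentiating 1 time and applying the sign gives (s - 4)^(-2).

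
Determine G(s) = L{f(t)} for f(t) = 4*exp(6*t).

G(s) = 4/(s - 6)

L{4} = 4/s.
By the first shifting theorem, multiplying by e^(6t) replaces s with s - 6.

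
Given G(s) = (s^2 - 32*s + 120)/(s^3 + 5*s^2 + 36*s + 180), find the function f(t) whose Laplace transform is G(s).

Factor the denominator: s^3 + 5*s^2 + 36*s + 180 = (s + 5)*(s^2 + 36).
Partial fraction decomposition gives [5/(s + 5)] + [-4*s/(s^2 + 36)] + [-12/(s^2 + 36)].
Invert each term: 5/(s + 5) ↔ 5e^(-5t); -4·s/(s^2 + 36) ↔ -4cos(6t); -2·6/(s^2 + 36) ↔ -2sin(6t).

f(t) = -2*sin(6*t) - 4*cos(6*t) + 5*exp(-5*t)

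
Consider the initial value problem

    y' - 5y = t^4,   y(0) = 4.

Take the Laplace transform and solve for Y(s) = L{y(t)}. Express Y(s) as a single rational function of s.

Apply the Laplace transform to the equation.
Using L{y'} = sY - y(0) = sY - 4, the left side becomes (s - 5)Y - (4).
The right side is L{t^4} = 24/s^5.
So (s - 5)Y = 24/s^5 + (4).
Isolate Y and clear denominators.

Y(s) = (4*s^5 + 24)/(s^6 - 5*s^5)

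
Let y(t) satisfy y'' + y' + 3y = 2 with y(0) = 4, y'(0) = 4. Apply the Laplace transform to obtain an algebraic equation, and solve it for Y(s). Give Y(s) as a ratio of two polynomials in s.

Y(s) = (4*s^2 + 8*s + 2)/(s^3 + s^2 + 3*s)

Apply the Laplace transform to the equation.
The derivative rules (L{y''} = s^2 Y - s·y(0) - y'(0) and L{y'} = sY - y(0), with y(0) = 4, y'(0) = 4) turn the left side into (s^2 + s + 3)Y - (4*s + 8).
The right side is L{2} = 2/s.
So (s^2 + s + 3)Y = 2/s + (4*s + 8).
Solve for Y(s) and write it as one ratio of polynomials.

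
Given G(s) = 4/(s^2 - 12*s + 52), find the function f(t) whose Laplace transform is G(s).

f(t) = exp(6*t)*sin(4*t)

Rewrite the denominator: s^2 - 12*s + 52 = (s - 6)^2 + 16.
The form in (s - 6) signals a first-shifting-theorem factor e^(6t).
Since L{sin(4t)} = 4/(s^2 + 16), the inverse is exp(6*t)*sin(4*t).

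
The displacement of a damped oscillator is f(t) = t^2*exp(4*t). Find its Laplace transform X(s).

X(s) = 2/(s - 4)^3

L{e^(4t)} = 1/(s - 4).
Then apply L{t^2·g(t)} = (-1)^2 d^2/ds^2[G(s)] with G(s) = 1/(s - 4):
differentiating 2 times and applying the sign gives 2/(s - 4)^3.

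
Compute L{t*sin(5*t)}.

10*s/(s^2 + 25)^2

L{sin(5t)} = 5/(s^2 + 25).
Then apply L{t·g(t)} = -d/ds[G(s)] with G(s) = 5/(s^2 + 25):
differentiating 1 time and applying the sign gives 10*s/(s^2 + 25)^2.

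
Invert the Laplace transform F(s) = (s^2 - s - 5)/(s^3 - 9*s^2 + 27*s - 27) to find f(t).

f(t) = t^2*exp(3*t)/2 + 5*t*exp(3*t) + exp(3*t)

Factor the denominator: s^3 - 9*s^2 + 27*s - 27 = (s - 3)^3.
Partial fraction decomposition gives [1/(s - 3)] + [5/(s - 3)^2] + [(s - 3)^(-3)].
Invert each term: 1/(s - 3) ↔ e^(3t); 5/(s - 3)^2 ↔ 5t·e^(3t); 1/(s - 3)^3 ↔ (1/2)t^2·e^(3t).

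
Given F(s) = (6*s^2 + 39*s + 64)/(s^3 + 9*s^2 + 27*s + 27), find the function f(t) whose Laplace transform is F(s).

Factor the denominator: s^3 + 9*s^2 + 27*s + 27 = (s + 3)^3.
Partial fraction decomposition gives [6/(s + 3)] + [3/(s + 3)^2] + [(s + 3)^(-3)].
Invert each term: 6/(s + 3) ↔ 6e^(-3t); 3/(s + 3)^2 ↔ 3t·e^(-3t); 1/(s + 3)^3 ↔ (1/2)t^2·e^(-3t).

f(t) = t^2*exp(-3*t)/2 + 3*t*exp(-3*t) + 6*exp(-3*t)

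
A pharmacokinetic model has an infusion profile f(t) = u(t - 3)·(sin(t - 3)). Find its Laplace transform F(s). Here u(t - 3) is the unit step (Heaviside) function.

By the second shifting theorem, L{u(t - c)·g(t - c)} = e^(-cs)·G(s) with c = 3 and G(s) = L{g(t)}.
L{sin(t)} = 1/(s^2 + 1).

F(s) = exp(-3*s)/(s^2 + 1)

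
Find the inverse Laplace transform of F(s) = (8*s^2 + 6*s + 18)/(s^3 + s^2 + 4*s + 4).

sin(2*t) + 4*cos(2*t) + 4*exp(-t)

Factor the denominator: s^3 + s^2 + 4*s + 4 = (s + 1)*(s^2 + 4).
Partial fraction decomposition gives [4/(s + 1)] + [4*s/(s^2 + 4)] + [2/(s^2 + 4)].
Invert each term: 4/(s + 1) ↔ 4e^(-t); 4·s/(s^2 + 4) ↔ 4cos(2t); 1·2/(s^2 + 4) ↔ sin(2t).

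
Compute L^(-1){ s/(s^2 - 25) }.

Since L{cosh(5t)} = s/(s^2 - 25), the inverse is cosh(5*t).

cosh(5*t)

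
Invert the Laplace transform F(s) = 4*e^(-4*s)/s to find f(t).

f(t) = Heaviside(t - 4)*(4)

The factor e^(-4s) signals a time shift by c = 4 (second shifting theorem).
L{4} = 4/s, so L^-1{4/s} = 4.
Hence the inverse is u(t - 4) times that function evaluated at t - 4.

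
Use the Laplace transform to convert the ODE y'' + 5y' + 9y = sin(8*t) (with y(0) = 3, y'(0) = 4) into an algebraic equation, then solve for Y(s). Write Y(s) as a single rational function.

Y(s) = (3*s^3 + 19*s^2 + 192*s + 1224)/(s^4 + 5*s^3 + 73*s^2 + 320*s + 576)

Transform both sides with L{·}.
The derivative rules (L{y''} = s^2 Y - s·y(0) - y'(0) and L{y'} = sY - y(0), with y(0) = 3, y'(0) = 4) turn the left side into (s^2 + 5*s + 9)Y - (3*s + 19).
The right side is L{sin(8*t)} = 8/(s^2 + 64).
So (s^2 + 5*s + 9)Y = 8/(s^2 + 64) + (3*s + 19).
Isolate Y and clear denominators.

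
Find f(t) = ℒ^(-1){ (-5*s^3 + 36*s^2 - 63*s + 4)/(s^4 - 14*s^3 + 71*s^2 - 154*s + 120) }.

Factor the denominator: s^4 - 14*s^3 + 71*s^2 - 154*s + 120 = (s - 5)*(s - 4)*(s - 3)*(s - 2).
Partial fraction decomposition gives [-4/(s - 4)] + [2/(s - 3)] + [3/(s - 2)] + [-6/(s - 5)].
Invert each term: -4/(s - 4) ↔ -4e^(4t); 2/(s - 3) ↔ 2e^(3t); 3/(s - 2) ↔ 3e^(2t); -6/(s - 5) ↔ -6e^(5t).

f(t) = -6*exp(5*t) - 4*exp(4*t) + 2*exp(3*t) + 3*exp(2*t)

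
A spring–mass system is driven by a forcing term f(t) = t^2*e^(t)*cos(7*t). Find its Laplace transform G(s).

L{cos(7t)} = s/(s^2 + 49).
Multiplying by e^(t) shifts s → s - 1, so L{e^(t)*cos(7*t)} = (s - 1)/((s - 1)^2 + 49).
Then apply L{t^2·g(t)} = (-1)^2 d^2/ds^2[H(s)] with H(s) = (s - 1)/((s - 1)^2 + 49):
differentiating 2 times and applying the sign gives 2*(s - 1)*(s^2 - 2*s - 146)/(s^2 - 2*s + 50)^3.

G(s) = 2*(s - 1)*(s^2 - 2*s - 146)/(s^2 - 2*s + 50)^3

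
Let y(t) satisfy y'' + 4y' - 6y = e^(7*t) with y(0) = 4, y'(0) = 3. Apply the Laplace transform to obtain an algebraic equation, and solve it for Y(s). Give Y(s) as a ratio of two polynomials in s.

Y(s) = (4*s^2 - 9*s - 132)/(s^3 - 3*s^2 - 34*s + 42)

Take the Laplace transform of both sides.
With L{y''} = s^2 Y - s·y(0) - y'(0) and L{y'} = sY - y(0), with y(0) = 4, y'(0) = 3: the LHS transforms to (s^2 + 4*s - 6)Y - (4*s + 19).
The right side is L{e^(7*t)} = 1/(s - 7).
So (s^2 + 4*s - 6)Y = 1/(s - 7) + (4*s + 19).
Isolate Y and clear denominators.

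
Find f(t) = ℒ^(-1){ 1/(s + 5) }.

f(t) = exp(-5*t)

Since L{e^(-5t)} = 1/(s + 5), the inverse is e^(-5*t).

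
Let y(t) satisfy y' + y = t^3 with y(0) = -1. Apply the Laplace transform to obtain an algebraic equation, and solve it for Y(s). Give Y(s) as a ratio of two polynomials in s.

Y(s) = (-s^4 + 6)/(s^5 + s^4)

Laplace-transform each side.
Using L{y'} = sY - y(0) = sY - (-1), the left side becomes (s + 1)Y - (-1).
The right side is L{t^3} = 6/s^4.
So (s + 1)Y = 6/s^4 + (-1).
Isolate Y and clear denominators.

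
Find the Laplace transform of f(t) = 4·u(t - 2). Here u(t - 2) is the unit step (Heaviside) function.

4*exp(-2*s)/s

By the second shifting theorem, L{u(t - c)·g(t - c)} = e^(-cs)·G(s) with c = 2 and G(s) = L{g(t)}.
L{4} = 4/s.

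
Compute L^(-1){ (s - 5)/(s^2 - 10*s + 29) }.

Rewrite the denominator: s^2 - 10*s + 29 = (s - 5)^2 + 4.
The form in (s - 5) signals a first-shifting-theorem factor e^(5t).
Since L{cos(2t)} = s/(s^2 + 4), the inverse is exp(5*t)*cos(2*t).

exp(5*t)*cos(2*t)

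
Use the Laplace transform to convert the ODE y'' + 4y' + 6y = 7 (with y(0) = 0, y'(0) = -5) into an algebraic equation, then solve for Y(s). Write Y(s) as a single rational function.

Y(s) = (-5*s + 7)/(s^3 + 4*s^2 + 6*s)

Transform both sides with L{·}.
Using L{y''} = s^2 Y - s·y(0) - y'(0) and L{y'} = sY - y(0), with y(0) = 0, y'(0) = -5, the left side becomes (s^2 + 4*s + 6)Y - (-5).
The right side is L{7} = 7/s.
So (s^2 + 4*s + 6)Y = 7/s + (-5).
Solve for Y(s) and write it as one ratio of polynomials.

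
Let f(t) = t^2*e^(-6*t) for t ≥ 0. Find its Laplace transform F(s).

F(s) = 2/(s + 6)^3

L{t^2} = 2!/s^3 = 2/s^3.
By the first shifting theorem, multiplying by e^(-6t) replaces s with s + 6.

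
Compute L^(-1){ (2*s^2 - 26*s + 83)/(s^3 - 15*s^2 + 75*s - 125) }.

Factor the denominator: s^3 - 15*s^2 + 75*s - 125 = (s - 5)^3.
Partial fraction decomposition gives [2/(s - 5)] + [-6/(s - 5)^2] + [3/(s - 5)^3].
Invert each term: 2/(s - 5) ↔ 2e^(5t); -6/(s - 5)^2 ↔ -6t·e^(5t); 3/(s - 5)^3 ↔ (3/2)t^2·e^(5t).

3*t^2*exp(5*t)/2 - 6*t*exp(5*t) + 2*exp(5*t)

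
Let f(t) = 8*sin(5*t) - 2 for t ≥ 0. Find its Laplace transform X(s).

The transform is linear, so treat each term independently.
(8)·[L{sin(5t)} = 5/(s^2 + 25)]; L{-2} = -2/s.

X(s) = 40/(s^2 + 25) - 2/s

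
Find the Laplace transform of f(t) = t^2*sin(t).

2*(3*s^2 - 1)/(s^2 + 1)^3

L{sin(t)} = 1/(s^2 + 1).
Then apply L{t^2·g(t)} = (-1)^2 d^2/ds^2[H(s)] with H(s) = 1/(s^2 + 1):
differentiating 2 times and applying the sign gives 2*(3*s^2 - 1)/(s^2 + 1)^3.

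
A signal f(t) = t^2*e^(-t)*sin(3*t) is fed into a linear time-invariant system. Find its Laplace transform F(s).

L{sin(3t)} = 3/(s^2 + 9).
Multiplying by e^(-t) shifts s → s + 1, so L{e^(-t)*sin(3*t)} = 3/((s + 1)^2 + 9).
Then apply L{t^2·g(t)} = (-1)^2 d^2/ds^2[G(s)] with G(s) = 3/((s + 1)^2 + 9):
differentiating 2 times and applying the sign gives 18*(s^2 + 2*s - 2)/(s^2 + 2*s + 10)^3.

F(s) = 18*(s^2 + 2*s - 2)/(s^2 + 2*s + 10)^3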